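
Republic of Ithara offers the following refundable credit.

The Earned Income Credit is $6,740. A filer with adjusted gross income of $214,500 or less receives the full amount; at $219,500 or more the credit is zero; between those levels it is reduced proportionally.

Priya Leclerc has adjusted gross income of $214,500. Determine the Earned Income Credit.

$6,740

Earned Income Credit: $214,500 is at or below the $214,500 threshold, so the full $6,740 applies.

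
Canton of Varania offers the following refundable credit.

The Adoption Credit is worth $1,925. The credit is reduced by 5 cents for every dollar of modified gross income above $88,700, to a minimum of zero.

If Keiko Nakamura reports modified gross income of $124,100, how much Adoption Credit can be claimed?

Adoption Credit: 5% of the $35,400 excess over $88,700 is $1,770; credit = $1,925 − $1,770 = $155.

$155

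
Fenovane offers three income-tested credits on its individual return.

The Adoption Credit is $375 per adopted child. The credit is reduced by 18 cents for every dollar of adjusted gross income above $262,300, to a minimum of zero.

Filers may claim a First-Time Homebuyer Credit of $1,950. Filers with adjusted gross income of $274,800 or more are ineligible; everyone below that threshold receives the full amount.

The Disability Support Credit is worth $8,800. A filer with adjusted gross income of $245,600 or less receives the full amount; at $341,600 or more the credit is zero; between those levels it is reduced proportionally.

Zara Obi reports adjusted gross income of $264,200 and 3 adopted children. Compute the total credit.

Adoption Credit: base = 3 × $375 = $1,125. 18% of the $1,900 excess over $262,300 is $342; credit = $1,125 − $342 = $783.
First-Time Homebuyer Credit: $264,200 is below the $274,800 cutoff, so the full $1,950 applies.
Disability Support Credit: $264,200 is $18,600 into a $96,000 phase-out range, leaving 77,400/96,000 of the credit: $8,800 × 77,400/96,000 = $7,095.
Total: $783 + $1,950 + $7,095 = $9,828.

$9,828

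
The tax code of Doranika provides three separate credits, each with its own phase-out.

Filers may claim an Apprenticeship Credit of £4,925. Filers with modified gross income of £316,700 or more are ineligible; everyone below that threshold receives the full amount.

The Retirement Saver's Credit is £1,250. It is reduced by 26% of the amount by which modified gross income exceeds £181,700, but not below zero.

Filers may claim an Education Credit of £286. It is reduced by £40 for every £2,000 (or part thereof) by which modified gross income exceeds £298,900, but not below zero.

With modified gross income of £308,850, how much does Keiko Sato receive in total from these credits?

Apprenticeship Credit: £308,850 is below the £316,700 cutoff, so the full £4,925 applies.
Retirement Saver's Credit: 26% of the £127,150 excess over £181,700 is £33,059 ≥ base, so the credit is £0.
Education Credit: income exceeds £298,900 by £9,950, which is 5 full-or-partial £2,000 increments; reduction = 5 × £40 = £200, leaving £86.
Total: £4,925 + £0 + £86 = £5,011.

£5,011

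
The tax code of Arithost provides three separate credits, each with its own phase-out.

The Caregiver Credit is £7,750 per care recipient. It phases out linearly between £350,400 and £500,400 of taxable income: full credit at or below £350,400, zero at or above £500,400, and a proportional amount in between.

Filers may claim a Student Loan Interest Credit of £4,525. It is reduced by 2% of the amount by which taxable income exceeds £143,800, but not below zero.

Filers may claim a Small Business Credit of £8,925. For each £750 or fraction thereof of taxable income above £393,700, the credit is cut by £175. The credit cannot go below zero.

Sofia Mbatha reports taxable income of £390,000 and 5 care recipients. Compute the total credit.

Caregiver Credit: base = 5 × £7,750 = £38,750. £390,000 is £39,600 into a £150,000 phase-out range, leaving 110,400/150,000 of the credit: £38,750 × 110,400/150,000 = £28,520.
Student Loan Interest Credit: 2% of the £246,200 excess over £143,800 is £4,924 ≥ base, so the credit is £0.
Small Business Credit: £390,000 is at or below the £393,700 threshold, so the full £8,925 applies.
Total: £28,520 + £0 + £8,925 = £37,445.

£37,445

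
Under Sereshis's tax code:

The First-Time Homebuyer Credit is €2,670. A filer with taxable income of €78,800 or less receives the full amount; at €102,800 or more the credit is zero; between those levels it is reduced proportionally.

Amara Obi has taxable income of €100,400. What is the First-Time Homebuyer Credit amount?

€267

First-Time Homebuyer Credit: €100,400 is €21,600 into a €24,000 phase-out range, leaving 2,400/24,000 of the credit: €2,670 × 2,400/24,000 = €267.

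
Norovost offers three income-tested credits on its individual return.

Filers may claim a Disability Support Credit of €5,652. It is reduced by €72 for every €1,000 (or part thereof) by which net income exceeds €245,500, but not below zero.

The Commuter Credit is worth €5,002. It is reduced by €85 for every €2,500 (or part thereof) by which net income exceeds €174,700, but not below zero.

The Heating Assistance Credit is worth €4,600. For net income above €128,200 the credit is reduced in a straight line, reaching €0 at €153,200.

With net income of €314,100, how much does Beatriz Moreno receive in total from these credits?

Disability Support Credit: income exceeds €245,500 by €68,600, which is 69 full-or-partial €1,000 increments; reduction = 69 × €72 = €4,968, leaving €684.
Commuter Credit: income exceeds €174,700 by €139,400, which is 56 full-or-partial €2,500 increments; reduction = 56 × €85 = €4,760, leaving €242.
Heating Assistance Credit: €314,100 is at or above €153,200, so the credit is €0.
Total: €684 + €242 + €0 = €926.

€926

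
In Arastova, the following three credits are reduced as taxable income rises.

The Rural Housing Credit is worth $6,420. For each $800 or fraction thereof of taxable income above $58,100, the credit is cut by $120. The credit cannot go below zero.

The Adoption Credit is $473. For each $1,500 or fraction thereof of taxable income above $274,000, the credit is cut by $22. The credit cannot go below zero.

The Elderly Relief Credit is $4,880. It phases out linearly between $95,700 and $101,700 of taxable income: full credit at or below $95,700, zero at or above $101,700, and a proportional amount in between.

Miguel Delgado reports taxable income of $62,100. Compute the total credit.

$11,173

Rural Housing Credit: income exceeds $58,100 by $4,000, which is 5 full-or-partial $800 increments; reduction = 5 × $120 = $600, leaving $5,820.
Adoption Credit: $62,100 is at or below the $274,000 threshold, so the full $473 applies.
Elderly Relief Credit: $62,100 is at or below the $95,700 threshold, so the full $4,880 applies.
Total: $5,820 + $473 + $4,880 = $11,173.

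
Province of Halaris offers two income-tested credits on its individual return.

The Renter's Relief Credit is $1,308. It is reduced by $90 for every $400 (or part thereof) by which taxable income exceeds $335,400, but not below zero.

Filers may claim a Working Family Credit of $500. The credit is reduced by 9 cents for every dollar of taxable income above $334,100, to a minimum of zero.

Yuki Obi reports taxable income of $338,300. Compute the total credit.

$710

Renter's Relief Credit: income exceeds $335,400 by $2,900, which is 8 full-or-partial $400 increments; reduction = 8 × $90 = $720, leaving $588.
Working Family Credit: 9% of the $4,200 excess over $334,100 is $378; credit = $500 − $378 = $122.
Total: $588 + $122 = $710.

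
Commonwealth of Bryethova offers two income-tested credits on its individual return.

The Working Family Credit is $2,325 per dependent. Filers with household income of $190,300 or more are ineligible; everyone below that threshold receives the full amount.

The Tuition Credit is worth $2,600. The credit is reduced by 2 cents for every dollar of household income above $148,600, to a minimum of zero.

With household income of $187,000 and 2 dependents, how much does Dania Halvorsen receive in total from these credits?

Working Family Credit: base = 2 × $2,325 = $4,650. $187,000 is below the $190,300 cutoff, so the full $4,650 applies.
Tuition Credit: 2% of the $38,400 excess over $148,600 is $768; credit = $2,600 − $768 = $1,832.
Total: $4,650 + $1,832 = $6,482.

$6,482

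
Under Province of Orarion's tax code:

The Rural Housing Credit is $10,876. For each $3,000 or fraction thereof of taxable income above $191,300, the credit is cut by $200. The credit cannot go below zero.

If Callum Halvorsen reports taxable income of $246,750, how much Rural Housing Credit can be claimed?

$7,076

Rural Housing Credit: income exceeds $191,300 by $55,450, which is 19 full-or-partial $3,000 increments; reduction = 19 × $200 = $3,800, leaving $7,076.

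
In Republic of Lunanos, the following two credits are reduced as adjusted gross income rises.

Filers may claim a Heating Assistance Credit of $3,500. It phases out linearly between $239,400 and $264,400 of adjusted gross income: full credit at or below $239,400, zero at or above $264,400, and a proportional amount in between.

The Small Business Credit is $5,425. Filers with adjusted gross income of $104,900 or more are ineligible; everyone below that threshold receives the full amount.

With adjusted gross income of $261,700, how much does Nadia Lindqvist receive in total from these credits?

Heating Assistance Credit: $261,700 is $22,300 into a $25,000 phase-out range, leaving 2,700/25,000 of the credit: $3,500 × 2,700/25,000 = $378.
Small Business Credit: $261,700 meets or exceeds the $104,900 cutoff, so the credit is $0.
Total: $378 + $0 = $378.

$378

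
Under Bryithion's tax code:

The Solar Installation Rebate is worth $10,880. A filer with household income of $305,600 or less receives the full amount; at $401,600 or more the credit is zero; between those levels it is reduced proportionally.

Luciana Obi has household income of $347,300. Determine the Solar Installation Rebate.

Solar Installation Rebate: $347,300 is $41,700 into a $96,000 phase-out range, leaving 54,300/96,000 of the credit: $10,880 × 54,300/96,000 = $6,154.

$6,154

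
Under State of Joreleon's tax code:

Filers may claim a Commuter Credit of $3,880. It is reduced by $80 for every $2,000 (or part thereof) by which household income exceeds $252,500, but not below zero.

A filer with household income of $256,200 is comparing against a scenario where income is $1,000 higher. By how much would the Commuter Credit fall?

At $256,200 — income exceeds $252,500 by $3,700, which is 2 full-or-partial $2,000 increments; reduction = 2 × $80 = $160, leaving $3,720.
At $257,200 — income exceeds $252,500 by $4,700, which is 3 full-or-partial $2,000 increments; reduction = 3 × $80 = $240, leaving $3,640.
Lost: $3,720 − $3,640 = $80.

$80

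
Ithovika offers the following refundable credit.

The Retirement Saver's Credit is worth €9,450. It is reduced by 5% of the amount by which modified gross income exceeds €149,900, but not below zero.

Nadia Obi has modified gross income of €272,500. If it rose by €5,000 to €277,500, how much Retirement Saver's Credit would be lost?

At €272,500 — 5% of the €122,600 excess over €149,900 is €6,130; credit = €9,450 − €6,130 = €3,320.
At €277,500 — 5% of the €127,600 excess over €149,900 is €6,380; credit = €9,450 − €6,380 = €3,070.
Lost: €3,320 − €3,070 = €250.

€250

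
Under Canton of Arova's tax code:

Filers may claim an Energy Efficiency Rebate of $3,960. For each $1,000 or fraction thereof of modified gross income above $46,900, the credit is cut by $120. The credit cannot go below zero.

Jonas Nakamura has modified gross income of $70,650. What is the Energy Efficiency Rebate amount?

$1,080

Energy Efficiency Rebate: income exceeds $46,900 by $23,750, which is 24 full-or-partial $1,000 increments; reduction = 24 × $120 = $2,880, leaving $1,080.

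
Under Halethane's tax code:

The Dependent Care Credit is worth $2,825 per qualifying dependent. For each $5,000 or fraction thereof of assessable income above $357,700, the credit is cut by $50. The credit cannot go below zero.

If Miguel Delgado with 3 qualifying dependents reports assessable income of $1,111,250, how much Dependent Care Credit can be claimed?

Dependent Care Credit: base = 3 × $2,825 = $8,475. income exceeds $357,700 by $753,550, which is 151 full-or-partial $5,000 increments; reduction = 151 × $50 = $7,550, leaving $925.

$925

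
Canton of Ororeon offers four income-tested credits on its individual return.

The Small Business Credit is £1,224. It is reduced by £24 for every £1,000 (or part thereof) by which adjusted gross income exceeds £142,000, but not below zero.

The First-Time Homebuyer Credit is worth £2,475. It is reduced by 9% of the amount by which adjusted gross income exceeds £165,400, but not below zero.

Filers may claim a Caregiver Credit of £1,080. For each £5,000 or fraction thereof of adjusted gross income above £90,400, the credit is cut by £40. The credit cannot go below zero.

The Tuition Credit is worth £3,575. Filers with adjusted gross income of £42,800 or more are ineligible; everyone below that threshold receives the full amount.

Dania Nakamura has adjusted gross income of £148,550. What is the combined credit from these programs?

£4,131

Small Business Credit: income exceeds £142,000 by £6,550, which is 7 full-or-partial £1,000 increments; reduction = 7 × £24 = £168, leaving £1,056.
First-Time Homebuyer Credit: £148,550 is at or below the £165,400 threshold, so the full £2,475 applies.
Caregiver Credit: income exceeds £90,400 by £58,150, which is 12 full-or-partial £5,000 increments; reduction = 12 × £40 = £480, leaving £600.
Tuition Credit: £148,550 meets or exceeds the £42,800 cutoff, so the credit is £0.
Total: £1,056 + £2,475 + £600 + £0 = £4,131.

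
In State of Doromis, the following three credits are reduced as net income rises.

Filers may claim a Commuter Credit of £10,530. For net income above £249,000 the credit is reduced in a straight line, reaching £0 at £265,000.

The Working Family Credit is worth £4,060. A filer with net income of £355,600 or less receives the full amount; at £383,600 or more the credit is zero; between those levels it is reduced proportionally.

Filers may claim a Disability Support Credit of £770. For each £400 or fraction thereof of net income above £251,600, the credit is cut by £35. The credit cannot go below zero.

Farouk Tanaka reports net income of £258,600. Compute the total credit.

£8,412

Commuter Credit: £258,600 is £9,600 into a £16,000 phase-out range, leaving 6,400/16,000 of the credit: £10,530 × 6,400/16,000 = £4,212.
Working Family Credit: £258,600 is at or below the £355,600 threshold, so the full £4,060 applies.
Disability Support Credit: income exceeds £251,600 by £7,000, which is 18 full-or-partial £400 increments; reduction = 18 × £35 = £630, leaving £140.
Total: £4,212 + £4,060 + £140 = £8,412.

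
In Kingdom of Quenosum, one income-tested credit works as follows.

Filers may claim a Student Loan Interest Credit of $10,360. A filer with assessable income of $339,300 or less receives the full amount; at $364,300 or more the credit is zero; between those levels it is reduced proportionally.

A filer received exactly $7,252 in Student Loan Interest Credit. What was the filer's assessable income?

$346,800

$7,252 is 7,252/10,360 of the full $10,360, so 3,108/10,360 of the $25,000 range has been used: income = $339,300 + $25,000 × 3,108/10,360 = $346,800.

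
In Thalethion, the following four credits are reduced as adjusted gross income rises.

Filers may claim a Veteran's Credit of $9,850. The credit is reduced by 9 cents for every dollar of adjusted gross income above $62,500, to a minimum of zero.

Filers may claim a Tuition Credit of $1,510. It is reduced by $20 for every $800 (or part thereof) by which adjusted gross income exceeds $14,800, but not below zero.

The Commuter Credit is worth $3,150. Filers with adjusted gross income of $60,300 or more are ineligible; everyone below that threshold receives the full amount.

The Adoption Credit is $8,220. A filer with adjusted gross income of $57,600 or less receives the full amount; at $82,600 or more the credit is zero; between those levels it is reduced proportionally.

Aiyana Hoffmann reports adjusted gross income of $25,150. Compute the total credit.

$22,470

Veteran's Credit: $25,150 is at or below the $62,500 threshold, so the full $9,850 applies.
Tuition Credit: income exceeds $14,800 by $10,350, which is 13 full-or-partial $800 increments; reduction = 13 × $20 = $260, leaving $1,250.
Commuter Credit: $25,150 is below the $60,300 cutoff, so the full $3,150 applies.
Adoption Credit: $25,150 is at or below the $57,600 threshold, so the full $8,220 applies.
Total: $9,850 + $1,250 + $3,150 + $8,220 = $22,470.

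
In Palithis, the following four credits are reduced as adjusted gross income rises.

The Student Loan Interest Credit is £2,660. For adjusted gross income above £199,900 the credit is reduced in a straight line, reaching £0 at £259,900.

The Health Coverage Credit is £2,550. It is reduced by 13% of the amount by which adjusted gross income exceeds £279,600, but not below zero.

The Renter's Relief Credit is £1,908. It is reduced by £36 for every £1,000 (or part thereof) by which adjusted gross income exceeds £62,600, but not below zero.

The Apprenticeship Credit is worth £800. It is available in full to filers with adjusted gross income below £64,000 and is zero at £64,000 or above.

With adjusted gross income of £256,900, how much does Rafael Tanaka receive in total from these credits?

£2,683

Student Loan Interest Credit: £256,900 is £57,000 into a £60,000 phase-out range, leaving 3,000/60,000 of the credit: £2,660 × 3,000/60,000 = £133.
Health Coverage Credit: £256,900 is at or below the £279,600 threshold, so the full £2,550 applies.
Renter's Relief Credit: income exceeds £62,600 by £194,300 → 195 increments × £36 = £7,020 ≥ base, so the credit is £0.
Apprenticeship Credit: £256,900 meets or exceeds the £64,000 cutoff, so the credit is £0.
Total: £133 + £2,550 + £0 + £0 = £2,683.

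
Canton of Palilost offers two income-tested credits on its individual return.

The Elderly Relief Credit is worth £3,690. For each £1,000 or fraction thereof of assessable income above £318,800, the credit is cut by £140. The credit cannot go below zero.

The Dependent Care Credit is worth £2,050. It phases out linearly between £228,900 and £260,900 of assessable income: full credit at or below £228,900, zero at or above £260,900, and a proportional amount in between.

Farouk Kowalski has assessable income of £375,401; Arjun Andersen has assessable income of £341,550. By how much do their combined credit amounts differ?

£470

Farouk (£375,401): Elderly Relief Credit: income exceeds £318,800 by £56,601 → 57 increments × £140 = £7,980 ≥ base, so the credit is £0. Dependent Care Credit: £375,401 is at or above £260,900, so the credit is £0. total £0 + £0 = £0
Arjun (£341,550): Elderly Relief Credit: income exceeds £318,800 by £22,750, which is 23 full-or-partial £1,000 increments; reduction = 23 × £140 = £3,220, leaving £470. Dependent Care Credit: £341,550 is at or above £260,900, so the credit is £0. total £470 + £0 = £470
Difference: |£0 − £470| = £470.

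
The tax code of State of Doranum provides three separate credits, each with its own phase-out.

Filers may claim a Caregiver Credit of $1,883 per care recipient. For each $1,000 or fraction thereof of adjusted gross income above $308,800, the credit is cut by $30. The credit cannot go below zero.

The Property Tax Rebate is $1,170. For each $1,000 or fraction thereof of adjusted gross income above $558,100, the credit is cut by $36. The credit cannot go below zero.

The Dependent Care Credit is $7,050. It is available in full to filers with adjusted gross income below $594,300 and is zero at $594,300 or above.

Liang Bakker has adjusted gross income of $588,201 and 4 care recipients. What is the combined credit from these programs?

$7,104

Caregiver Credit: base = 4 × $1,883 = $7,532. income exceeds $308,800 by $279,401 → 280 increments × $30 = $8,400 ≥ base, so the credit is $0.
Property Tax Rebate: income exceeds $558,100 by $30,101, which is 31 full-or-partial $1,000 increments; reduction = 31 × $36 = $1,116, leaving $54.
Dependent Care Credit: $588,201 is below the $594,300 cutoff, so the full $7,050 applies.
Total: $0 + $54 + $7,050 = $7,104.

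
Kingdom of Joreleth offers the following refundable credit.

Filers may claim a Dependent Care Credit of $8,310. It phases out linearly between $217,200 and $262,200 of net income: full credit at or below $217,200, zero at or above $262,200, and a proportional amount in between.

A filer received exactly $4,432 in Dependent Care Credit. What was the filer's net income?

$4,432 is 4,432/8,310 of the full $8,310, so 3,878/8,310 of the $45,000 range has been used: income = $217,200 + $45,000 × 3,878/8,310 = $238,200.

$238,200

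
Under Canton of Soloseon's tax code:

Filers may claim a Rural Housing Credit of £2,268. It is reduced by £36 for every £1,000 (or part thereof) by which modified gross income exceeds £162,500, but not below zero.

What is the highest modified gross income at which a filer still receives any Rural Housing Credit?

After 62 increments the reduction is 62 × £36 = £2,232, leaving £36; one more increment wipes it out. Increment 62 ends at excess 62 × £1,000 = £62,000, so the highest qualifying income is £162,500 + £62,000 = £224,500.

£224,500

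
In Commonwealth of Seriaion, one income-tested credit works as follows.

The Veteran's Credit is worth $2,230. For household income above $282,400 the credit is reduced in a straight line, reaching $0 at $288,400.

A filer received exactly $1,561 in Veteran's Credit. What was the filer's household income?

$284,200

$1,561 is 1,561/2,230 of the full $2,230, so 669/2,230 of the $6,000 range has been used: income = $282,400 + $6,000 × 669/2,230 = $284,200.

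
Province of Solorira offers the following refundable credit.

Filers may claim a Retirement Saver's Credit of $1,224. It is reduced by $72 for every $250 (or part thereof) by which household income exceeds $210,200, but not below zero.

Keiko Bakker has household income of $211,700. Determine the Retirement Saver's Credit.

$792

Retirement Saver's Credit: income exceeds $210,200 by $1,500, which is 6 full-or-partial $250 increments; reduction = 6 × $72 = $432, leaving $792.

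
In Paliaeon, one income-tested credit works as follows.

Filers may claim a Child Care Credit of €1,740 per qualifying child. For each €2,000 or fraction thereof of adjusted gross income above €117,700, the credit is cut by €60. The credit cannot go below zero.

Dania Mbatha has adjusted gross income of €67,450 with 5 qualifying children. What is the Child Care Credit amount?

Child Care Credit: base = 5 × €1,740 = €8,700. €67,450 is at or below the €117,700 threshold, so the full €8,700 applies.

€8,700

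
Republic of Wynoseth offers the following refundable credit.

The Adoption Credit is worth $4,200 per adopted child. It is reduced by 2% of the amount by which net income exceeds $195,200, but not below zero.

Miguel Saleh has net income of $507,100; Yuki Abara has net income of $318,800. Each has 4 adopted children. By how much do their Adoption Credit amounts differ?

Miguel ($507,100): Adoption Credit: base = 4 × $4,200 = $16,800. 2% of the $311,900 excess over $195,200 is $6,238; credit = $16,800 − $6,238 = $10,562.
Yuki ($318,800): Adoption Credit: base = 4 × $4,200 = $16,800. 2% of the $123,600 excess over $195,200 is $2,472; credit = $16,800 − $2,472 = $14,328.
Difference: |$10,562 − $14,328| = $3,766.

$3,766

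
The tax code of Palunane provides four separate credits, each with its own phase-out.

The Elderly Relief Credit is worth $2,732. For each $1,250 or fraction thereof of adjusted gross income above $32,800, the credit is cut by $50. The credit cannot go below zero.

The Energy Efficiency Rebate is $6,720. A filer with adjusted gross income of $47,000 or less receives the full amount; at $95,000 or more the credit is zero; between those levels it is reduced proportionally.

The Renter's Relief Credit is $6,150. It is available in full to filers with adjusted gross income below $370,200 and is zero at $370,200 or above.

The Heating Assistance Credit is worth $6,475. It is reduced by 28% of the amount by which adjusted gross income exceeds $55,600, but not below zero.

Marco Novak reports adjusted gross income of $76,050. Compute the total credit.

Elderly Relief Credit: income exceeds $32,800 by $43,250, which is 35 full-or-partial $1,250 increments; reduction = 35 × $50 = $1,750, leaving $982.
Energy Efficiency Rebate: $76,050 is $29,050 into a $48,000 phase-out range, leaving 18,950/48,000 of the credit: $6,720 × 18,950/48,000 = $2,653.
Renter's Relief Credit: $76,050 is below the $370,200 cutoff, so the full $6,150 applies.
Heating Assistance Credit: 28% of the $20,450 excess over $55,600 is $5,726; credit = $6,475 − $5,726 = $749.
Total: $982 + $2,653 + $6,150 + $749 = $10,534.

$10,534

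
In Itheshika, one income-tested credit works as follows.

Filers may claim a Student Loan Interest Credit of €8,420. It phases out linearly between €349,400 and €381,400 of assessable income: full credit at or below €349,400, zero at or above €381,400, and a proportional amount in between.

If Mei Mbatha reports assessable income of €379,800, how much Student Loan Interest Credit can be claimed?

Student Loan Interest Credit: €379,800 is €30,400 into a €32,000 phase-out range, leaving 1,600/32,000 of the credit: €8,420 × 1,600/32,000 = €421.

€421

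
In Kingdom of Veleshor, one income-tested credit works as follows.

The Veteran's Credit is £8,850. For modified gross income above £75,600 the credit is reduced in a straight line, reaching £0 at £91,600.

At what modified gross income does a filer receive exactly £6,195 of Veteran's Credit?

£6,195 is 6,195/8,850 of the full £8,850, so 2,655/8,850 of the £16,000 range has been used: income = £75,600 + £16,000 × 2,655/8,850 = £80,400.

£80,400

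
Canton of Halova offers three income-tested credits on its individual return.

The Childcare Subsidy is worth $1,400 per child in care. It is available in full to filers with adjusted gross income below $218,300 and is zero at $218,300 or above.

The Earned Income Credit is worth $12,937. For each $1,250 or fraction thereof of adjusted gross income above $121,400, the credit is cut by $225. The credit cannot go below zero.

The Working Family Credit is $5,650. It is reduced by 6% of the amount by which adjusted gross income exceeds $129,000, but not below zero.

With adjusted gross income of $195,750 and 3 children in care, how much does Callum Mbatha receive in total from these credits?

$5,845

Childcare Subsidy: base = 3 × $1,400 = $4,200. $195,750 is below the $218,300 cutoff, so the full $4,200 applies.
Earned Income Credit: income exceeds $121,400 by $74,350 → 60 increments × $225 = $13,500 ≥ base, so the credit is $0.
Working Family Credit: 6% of the $66,750 excess over $129,000 is $4,005; credit = $5,650 − $4,005 = $1,645.
Total: $4,200 + $0 + $1,645 = $5,845.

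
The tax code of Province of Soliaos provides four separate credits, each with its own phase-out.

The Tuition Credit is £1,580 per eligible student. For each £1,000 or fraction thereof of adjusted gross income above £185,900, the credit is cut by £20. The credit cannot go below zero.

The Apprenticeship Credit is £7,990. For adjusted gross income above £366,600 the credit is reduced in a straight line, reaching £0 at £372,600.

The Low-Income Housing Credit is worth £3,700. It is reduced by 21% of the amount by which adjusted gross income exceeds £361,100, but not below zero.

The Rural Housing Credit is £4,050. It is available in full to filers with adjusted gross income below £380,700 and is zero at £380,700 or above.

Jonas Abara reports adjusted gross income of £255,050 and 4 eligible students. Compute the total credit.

Tuition Credit: base = 4 × £1,580 = £6,320. income exceeds £185,900 by £69,150, which is 70 full-or-partial £1,000 increments; reduction = 70 × £20 = £1,400, leaving £4,920.
Apprenticeship Credit: £255,050 is at or below the £366,600 threshold, so the full £7,990 applies.
Low-Income Housing Credit: £255,050 is at or below the £361,100 threshold, so the full £3,700 applies.
Rural Housing Credit: £255,050 is below the £380,700 cutoff, so the full £4,050 applies.
Total: £4,920 + £7,990 + £3,700 + £4,050 = £20,660.

£20,660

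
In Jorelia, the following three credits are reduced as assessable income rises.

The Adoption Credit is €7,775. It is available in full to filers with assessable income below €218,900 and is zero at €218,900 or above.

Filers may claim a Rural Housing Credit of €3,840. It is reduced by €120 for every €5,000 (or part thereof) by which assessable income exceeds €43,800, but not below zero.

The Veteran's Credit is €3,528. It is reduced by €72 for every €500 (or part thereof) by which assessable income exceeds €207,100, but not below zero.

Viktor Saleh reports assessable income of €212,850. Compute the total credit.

€10,439

Adoption Credit: €212,850 is below the €218,900 cutoff, so the full €7,775 applies.
Rural Housing Credit: income exceeds €43,800 by €169,050 → 34 increments × €120 = €4,080 ≥ base, so the credit is €0.
Veteran's Credit: income exceeds €207,100 by €5,750, which is 12 full-or-partial €500 increments; reduction = 12 × €72 = €864, leaving €2,664.
Total: €7,775 + €0 + €2,664 = €10,439.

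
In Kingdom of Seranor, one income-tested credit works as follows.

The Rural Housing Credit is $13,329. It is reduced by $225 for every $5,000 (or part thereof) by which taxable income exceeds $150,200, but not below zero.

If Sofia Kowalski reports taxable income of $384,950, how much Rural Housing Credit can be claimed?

$2,754

Rural Housing Credit: income exceeds $150,200 by $234,750, which is 47 full-or-partial $5,000 increments; reduction = 47 × $225 = $10,575, leaving $2,754.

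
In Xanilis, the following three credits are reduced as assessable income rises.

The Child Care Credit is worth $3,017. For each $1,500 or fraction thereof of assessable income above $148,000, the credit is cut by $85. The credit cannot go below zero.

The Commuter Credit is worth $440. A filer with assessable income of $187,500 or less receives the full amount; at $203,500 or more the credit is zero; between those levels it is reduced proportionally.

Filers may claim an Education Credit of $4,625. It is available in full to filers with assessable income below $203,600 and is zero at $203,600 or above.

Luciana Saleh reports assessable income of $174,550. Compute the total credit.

Child Care Credit: income exceeds $148,000 by $26,550, which is 18 full-or-partial $1,500 increments; reduction = 18 × $85 = $1,530, leaving $1,487.
Commuter Credit: $174,550 is at or below the $187,500 threshold, so the full $440 applies.
Education Credit: $174,550 is below the $203,600 cutoff, so the full $4,625 applies.
Total: $1,487 + $440 + $4,625 = $6,552.

$6,552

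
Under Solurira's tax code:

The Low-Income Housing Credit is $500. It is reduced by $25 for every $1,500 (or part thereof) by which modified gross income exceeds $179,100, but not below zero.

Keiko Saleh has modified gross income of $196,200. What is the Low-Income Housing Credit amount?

$200

Low-Income Housing Credit: income exceeds $179,100 by $17,100, which is 12 full-or-partial $1,500 increments; reduction = 12 × $25 = $300, leaving $200.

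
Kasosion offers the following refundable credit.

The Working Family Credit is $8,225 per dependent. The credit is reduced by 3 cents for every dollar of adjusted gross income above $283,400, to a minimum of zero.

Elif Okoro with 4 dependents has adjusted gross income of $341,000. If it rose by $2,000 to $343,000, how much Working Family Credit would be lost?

$60

At $341,000 — base = 4 × $8,225 = $32,900. 3% of the $57,600 excess over $283,400 is $1,728; credit = $32,900 − $1,728 = $31,172.
At $343,000 — base = 4 × $8,225 = $32,900. 3% of the $59,600 excess over $283,400 is $1,788; credit = $32,900 − $1,788 = $31,112.
Lost: $31,172 − $31,112 = $60.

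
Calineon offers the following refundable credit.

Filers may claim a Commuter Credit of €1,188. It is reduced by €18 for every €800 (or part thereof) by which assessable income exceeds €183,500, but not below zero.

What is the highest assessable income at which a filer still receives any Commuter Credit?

€235,500

After 65 increments the reduction is 65 × €18 = €1,170, leaving €18; one more increment wipes it out. Increment 65 ends at excess 65 × €800 = €52,000, so the highest qualifying income is €183,500 + €52,000 = €235,500.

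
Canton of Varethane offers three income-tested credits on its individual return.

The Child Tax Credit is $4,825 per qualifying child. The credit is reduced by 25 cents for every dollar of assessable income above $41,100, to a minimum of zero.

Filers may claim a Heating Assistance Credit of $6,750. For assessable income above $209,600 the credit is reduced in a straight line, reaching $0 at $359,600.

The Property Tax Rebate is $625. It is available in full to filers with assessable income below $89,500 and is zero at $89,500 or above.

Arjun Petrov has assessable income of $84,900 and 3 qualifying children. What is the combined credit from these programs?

Child Tax Credit: base = 3 × $4,825 = $14,475. 25% of the $43,800 excess over $41,100 is $10,950; credit = $14,475 − $10,950 = $3,525.
Heating Assistance Credit: $84,900 is at or below the $209,600 threshold, so the full $6,750 applies.
Property Tax Rebate: $84,900 is below the $89,500 cutoff, so the full $625 applies.
Total: $3,525 + $6,750 + $625 = $10,900.

$10,900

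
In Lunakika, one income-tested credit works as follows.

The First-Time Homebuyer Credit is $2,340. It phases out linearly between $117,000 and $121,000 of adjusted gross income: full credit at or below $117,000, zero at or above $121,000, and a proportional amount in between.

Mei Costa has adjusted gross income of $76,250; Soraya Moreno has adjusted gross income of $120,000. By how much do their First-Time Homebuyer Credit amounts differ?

$1,755

Mei ($76,250): First-Time Homebuyer Credit: $76,250 is at or below the $117,000 threshold, so the full $2,340 applies.
Soraya ($120,000): First-Time Homebuyer Credit: $120,000 is $3,000 into a $4,000 phase-out range, leaving 1,000/4,000 of the credit: $2,340 × 1,000/4,000 = $585.
Difference: |$2,340 − $585| = $1,755.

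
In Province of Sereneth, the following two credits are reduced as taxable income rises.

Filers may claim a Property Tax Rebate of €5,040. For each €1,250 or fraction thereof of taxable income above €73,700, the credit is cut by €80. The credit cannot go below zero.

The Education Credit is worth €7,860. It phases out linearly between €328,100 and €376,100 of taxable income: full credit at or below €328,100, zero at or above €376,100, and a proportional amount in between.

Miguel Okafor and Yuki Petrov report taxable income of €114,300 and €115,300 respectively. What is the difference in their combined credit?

€80

Miguel (€114,300): Property Tax Rebate: income exceeds €73,700 by €40,600, which is 33 full-or-partial €1,250 increments; reduction = 33 × €80 = €2,640, leaving €2,400. Education Credit: €114,300 is at or below the €328,100 threshold, so the full €7,860 applies. total €2,400 + €7,860 = €10,260
Yuki (€115,300): Property Tax Rebate: income exceeds €73,700 by €41,600, which is 34 full-or-partial €1,250 increments; reduction = 34 × €80 = €2,720, leaving €2,320. Education Credit: €115,300 is at or below the €328,100 threshold, so the full €7,860 applies. total €2,320 + €7,860 = €10,180
Difference: |€10,260 − €10,180| = €80.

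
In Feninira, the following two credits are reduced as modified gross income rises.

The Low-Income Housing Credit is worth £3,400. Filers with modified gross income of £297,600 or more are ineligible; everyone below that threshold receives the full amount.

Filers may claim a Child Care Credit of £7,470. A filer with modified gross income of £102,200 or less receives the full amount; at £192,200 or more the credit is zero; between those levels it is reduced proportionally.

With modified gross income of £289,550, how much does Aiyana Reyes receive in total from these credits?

Low-Income Housing Credit: £289,550 is below the £297,600 cutoff, so the full £3,400 applies.
Child Care Credit: £289,550 is at or above £192,200, so the credit is £0.
Total: £3,400 + £0 = £3,400.

£3,400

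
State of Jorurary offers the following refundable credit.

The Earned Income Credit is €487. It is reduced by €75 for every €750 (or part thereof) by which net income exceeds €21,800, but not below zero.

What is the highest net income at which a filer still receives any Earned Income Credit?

After 6 increments the reduction is 6 × €75 = €450, leaving €37; one more increment wipes it out. Increment 6 ends at excess 6 × €750 = €4,500, so the highest qualifying income is €21,800 + €4,500 = €26,300.

€26,300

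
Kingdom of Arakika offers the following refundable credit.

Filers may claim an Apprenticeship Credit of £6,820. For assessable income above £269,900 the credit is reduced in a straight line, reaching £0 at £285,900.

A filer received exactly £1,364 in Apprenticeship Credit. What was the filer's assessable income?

£1,364 is 1,364/6,820 of the full £6,820, so 5,456/6,820 of the £16,000 range has been used: income = £269,900 + £16,000 × 5,456/6,820 = £282,700.

£282,700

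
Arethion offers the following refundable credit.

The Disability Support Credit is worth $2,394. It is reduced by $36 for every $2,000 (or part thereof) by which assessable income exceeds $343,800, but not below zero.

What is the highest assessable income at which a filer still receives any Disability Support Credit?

$475,800

After 66 increments the reduction is 66 × $36 = $2,376, leaving $18; one more increment wipes it out. Increment 66 ends at excess 66 × $2,000 = $132,000, so the highest qualifying income is $343,800 + $132,000 = $475,800.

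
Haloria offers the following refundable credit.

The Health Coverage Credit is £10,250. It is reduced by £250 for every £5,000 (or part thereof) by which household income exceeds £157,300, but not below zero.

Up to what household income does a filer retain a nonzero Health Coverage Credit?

£357,300

After 40 increments the reduction is 40 × £250 = £10,000, leaving £250; one more increment wipes it out. Increment 40 ends at excess 40 × £5,000 = £200,000, so the highest qualifying income is £157,300 + £200,000 = £357,300.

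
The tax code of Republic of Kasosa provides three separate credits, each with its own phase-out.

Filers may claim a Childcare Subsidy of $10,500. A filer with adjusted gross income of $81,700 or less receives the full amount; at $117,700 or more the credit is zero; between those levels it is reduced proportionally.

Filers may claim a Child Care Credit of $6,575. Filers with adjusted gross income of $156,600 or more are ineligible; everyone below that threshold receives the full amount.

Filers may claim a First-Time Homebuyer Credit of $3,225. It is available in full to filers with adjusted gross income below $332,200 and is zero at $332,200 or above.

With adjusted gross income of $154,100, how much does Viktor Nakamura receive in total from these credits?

Childcare Subsidy: $154,100 is at or above $117,700, so the credit is $0.
Child Care Credit: $154,100 is below the $156,600 cutoff, so the full $6,575 applies.
First-Time Homebuyer Credit: $154,100 is below the $332,200 cutoff, so the full $3,225 applies.
Total: $0 + $6,575 + $3,225 = $9,800.

$9,800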